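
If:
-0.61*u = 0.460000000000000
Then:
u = -0.75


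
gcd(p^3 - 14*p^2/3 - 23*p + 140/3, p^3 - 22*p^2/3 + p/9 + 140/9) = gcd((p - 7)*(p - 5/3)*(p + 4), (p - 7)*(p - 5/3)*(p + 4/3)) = p^2 - 26*p/3 + 35/3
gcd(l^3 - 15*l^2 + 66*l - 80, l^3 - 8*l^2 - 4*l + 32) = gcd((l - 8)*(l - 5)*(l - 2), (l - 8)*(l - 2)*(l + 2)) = l^2 - 10*l + 16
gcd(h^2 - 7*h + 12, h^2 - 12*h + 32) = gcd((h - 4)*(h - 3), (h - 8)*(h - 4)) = h - 4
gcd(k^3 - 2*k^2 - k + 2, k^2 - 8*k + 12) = k - 2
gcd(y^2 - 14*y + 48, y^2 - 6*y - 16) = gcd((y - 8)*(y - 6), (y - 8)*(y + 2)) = y - 8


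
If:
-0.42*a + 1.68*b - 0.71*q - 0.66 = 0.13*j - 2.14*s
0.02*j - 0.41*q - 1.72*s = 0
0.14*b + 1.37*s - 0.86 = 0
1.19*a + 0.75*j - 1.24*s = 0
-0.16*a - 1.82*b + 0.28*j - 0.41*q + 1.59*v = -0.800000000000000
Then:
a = 1.87967060307006*v + 7.38963859024178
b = 0.251913190071482*v - 1.02037985299561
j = -3.02497237370465*v - 10.5146373247602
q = -0.0395647977039249*v - 3.5837787632184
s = 0.73200962001415 - 0.0257429537299325*v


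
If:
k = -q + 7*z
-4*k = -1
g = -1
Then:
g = -1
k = 1/4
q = 7*z - 1/4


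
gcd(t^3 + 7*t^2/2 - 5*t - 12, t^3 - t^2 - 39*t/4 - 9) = t + 3/2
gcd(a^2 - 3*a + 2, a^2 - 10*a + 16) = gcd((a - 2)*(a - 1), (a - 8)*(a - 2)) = a - 2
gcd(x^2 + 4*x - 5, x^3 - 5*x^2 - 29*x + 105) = x + 5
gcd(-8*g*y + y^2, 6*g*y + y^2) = y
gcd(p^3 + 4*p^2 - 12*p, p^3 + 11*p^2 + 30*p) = p^2 + 6*p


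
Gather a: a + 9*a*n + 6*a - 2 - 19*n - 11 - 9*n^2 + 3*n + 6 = a*(9*n + 7) - 9*n^2 - 16*n - 7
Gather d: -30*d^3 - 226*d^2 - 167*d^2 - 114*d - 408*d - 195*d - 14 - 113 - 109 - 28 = -30*d^3 - 393*d^2 - 717*d - 264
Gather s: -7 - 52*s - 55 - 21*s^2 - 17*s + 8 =-21*s^2 - 69*s - 54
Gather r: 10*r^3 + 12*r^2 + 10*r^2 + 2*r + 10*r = 10*r^3 + 22*r^2 + 12*r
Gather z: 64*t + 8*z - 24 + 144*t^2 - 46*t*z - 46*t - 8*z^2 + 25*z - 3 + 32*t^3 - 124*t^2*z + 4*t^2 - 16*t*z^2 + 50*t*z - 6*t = 32*t^3 + 148*t^2 + 12*t + z^2*(-16*t - 8) + z*(-124*t^2 + 4*t + 33) - 27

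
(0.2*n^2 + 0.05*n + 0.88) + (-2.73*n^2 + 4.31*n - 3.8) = -2.53*n^2 + 4.36*n - 2.92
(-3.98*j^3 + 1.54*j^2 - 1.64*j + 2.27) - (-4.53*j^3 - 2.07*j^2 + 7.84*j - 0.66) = 0.55*j^3 + 3.61*j^2 - 9.48*j + 2.93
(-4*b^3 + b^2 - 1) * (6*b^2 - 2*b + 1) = -24*b^5 + 14*b^4 - 6*b^3 - 5*b^2 + 2*b - 1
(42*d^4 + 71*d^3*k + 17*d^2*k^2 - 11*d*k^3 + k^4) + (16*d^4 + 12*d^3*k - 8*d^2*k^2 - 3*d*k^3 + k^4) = 58*d^4 + 83*d^3*k + 9*d^2*k^2 - 14*d*k^3 + 2*k^4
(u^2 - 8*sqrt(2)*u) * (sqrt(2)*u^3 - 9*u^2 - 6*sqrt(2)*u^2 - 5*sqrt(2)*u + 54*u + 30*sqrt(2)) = sqrt(2)*u^5 - 25*u^4 - 6*sqrt(2)*u^4 + 67*sqrt(2)*u^3 + 150*u^3 - 402*sqrt(2)*u^2 + 80*u^2 - 480*u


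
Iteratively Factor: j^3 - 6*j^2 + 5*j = (j)*(j^2 - 6*j + 5) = j*(j - 1)*(j - 5)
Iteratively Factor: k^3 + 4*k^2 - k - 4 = (k + 4)*(k^2 - 1) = (k - 1)*(k + 4)*(k + 1)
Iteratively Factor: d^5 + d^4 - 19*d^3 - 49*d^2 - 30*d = (d + 3)*(d^4 - 2*d^3 - 13*d^2 - 10*d) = (d + 1)*(d + 3)*(d^3 - 3*d^2 - 10*d) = d*(d + 1)*(d + 3)*(d^2 - 3*d - 10) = d*(d - 5)*(d + 1)*(d + 3)*(d + 2)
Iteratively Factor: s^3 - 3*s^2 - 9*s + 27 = (s - 3)*(s^2 - 9) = (s - 3)*(s + 3)*(s - 3)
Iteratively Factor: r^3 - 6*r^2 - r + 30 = (r - 3)*(r^2 - 3*r - 10) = (r - 3)*(r + 2)*(r - 5)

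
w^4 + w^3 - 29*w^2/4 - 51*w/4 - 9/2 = (w - 3)*(w + 1/2)*(w + 3/2)*(w + 2)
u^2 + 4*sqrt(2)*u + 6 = (u + sqrt(2))*(u + 3*sqrt(2))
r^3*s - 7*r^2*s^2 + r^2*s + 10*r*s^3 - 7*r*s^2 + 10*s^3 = (r - 5*s)*(r - 2*s)*(r*s + s)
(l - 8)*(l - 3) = l^2 - 11*l + 24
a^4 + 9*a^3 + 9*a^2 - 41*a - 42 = (a - 2)*(a + 1)*(a + 3)*(a + 7)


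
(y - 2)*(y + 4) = y^2 + 2*y - 8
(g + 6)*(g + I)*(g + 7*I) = g^3 + 6*g^2 + 8*I*g^2 - 7*g + 48*I*g - 42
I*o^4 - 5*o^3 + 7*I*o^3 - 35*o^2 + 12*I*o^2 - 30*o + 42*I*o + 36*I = (o + 6)*(o - I)*(o + 6*I)*(I*o + I)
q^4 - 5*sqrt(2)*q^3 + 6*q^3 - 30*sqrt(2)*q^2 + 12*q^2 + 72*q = q*(q + 6)*(q - 3*sqrt(2))*(q - 2*sqrt(2))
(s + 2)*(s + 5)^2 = s^3 + 12*s^2 + 45*s + 50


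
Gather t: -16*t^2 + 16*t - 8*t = -16*t^2 + 8*t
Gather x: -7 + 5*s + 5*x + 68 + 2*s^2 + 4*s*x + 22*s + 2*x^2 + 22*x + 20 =2*s^2 + 27*s + 2*x^2 + x*(4*s + 27) + 81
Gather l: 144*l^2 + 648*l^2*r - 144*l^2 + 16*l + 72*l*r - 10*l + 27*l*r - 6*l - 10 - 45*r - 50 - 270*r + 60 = 648*l^2*r + 99*l*r - 315*r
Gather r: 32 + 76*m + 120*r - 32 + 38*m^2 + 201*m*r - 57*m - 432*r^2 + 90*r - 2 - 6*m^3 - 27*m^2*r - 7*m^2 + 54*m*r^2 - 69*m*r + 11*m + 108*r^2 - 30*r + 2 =-6*m^3 + 31*m^2 + 30*m + r^2*(54*m - 324) + r*(-27*m^2 + 132*m + 180)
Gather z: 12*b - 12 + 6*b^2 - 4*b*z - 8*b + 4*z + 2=6*b^2 + 4*b + z*(4 - 4*b) - 10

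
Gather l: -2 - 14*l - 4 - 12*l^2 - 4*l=-12*l^2 - 18*l - 6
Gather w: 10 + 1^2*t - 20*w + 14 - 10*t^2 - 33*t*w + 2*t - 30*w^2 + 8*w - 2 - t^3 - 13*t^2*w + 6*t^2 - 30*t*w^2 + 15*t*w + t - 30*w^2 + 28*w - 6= -t^3 - 4*t^2 + 4*t + w^2*(-30*t - 60) + w*(-13*t^2 - 18*t + 16) + 16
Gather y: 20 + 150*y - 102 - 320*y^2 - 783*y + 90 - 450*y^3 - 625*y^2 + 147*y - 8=-450*y^3 - 945*y^2 - 486*y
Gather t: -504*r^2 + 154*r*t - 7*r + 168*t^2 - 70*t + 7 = -504*r^2 - 7*r + 168*t^2 + t*(154*r - 70) + 7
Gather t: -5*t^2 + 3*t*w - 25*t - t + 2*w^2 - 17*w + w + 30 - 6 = -5*t^2 + t*(3*w - 26) + 2*w^2 - 16*w + 24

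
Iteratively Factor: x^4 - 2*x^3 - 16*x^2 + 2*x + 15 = (x - 5)*(x^3 + 3*x^2 - x - 3) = (x - 5)*(x + 3)*(x^2 - 1) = (x - 5)*(x - 1)*(x + 3)*(x + 1)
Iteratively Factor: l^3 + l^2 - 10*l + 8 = (l - 2)*(l^2 + 3*l - 4) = (l - 2)*(l + 4)*(l - 1)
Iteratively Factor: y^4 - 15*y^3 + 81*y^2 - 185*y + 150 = (y - 2)*(y^3 - 13*y^2 + 55*y - 75) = (y - 5)*(y - 2)*(y^2 - 8*y + 15) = (y - 5)*(y - 3)*(y - 2)*(y - 5)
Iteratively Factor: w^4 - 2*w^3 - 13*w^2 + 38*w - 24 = (w - 1)*(w^3 - w^2 - 14*w + 24) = (w - 3)*(w - 1)*(w^2 + 2*w - 8) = (w - 3)*(w - 1)*(w + 4)*(w - 2)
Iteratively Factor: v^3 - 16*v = (v - 4)*(v^2 + 4*v) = v*(v - 4)*(v + 4)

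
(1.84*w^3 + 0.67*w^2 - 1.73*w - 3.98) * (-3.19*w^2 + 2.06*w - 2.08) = -5.8696*w^5 + 1.6531*w^4 + 3.0717*w^3 + 7.7388*w^2 - 4.6004*w + 8.2784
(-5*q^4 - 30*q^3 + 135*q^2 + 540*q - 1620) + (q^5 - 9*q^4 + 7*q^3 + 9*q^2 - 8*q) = q^5 - 14*q^4 - 23*q^3 + 144*q^2 + 532*q - 1620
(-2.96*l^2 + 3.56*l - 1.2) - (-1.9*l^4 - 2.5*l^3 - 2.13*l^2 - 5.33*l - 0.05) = 1.9*l^4 + 2.5*l^3 - 0.83*l^2 + 8.89*l - 1.15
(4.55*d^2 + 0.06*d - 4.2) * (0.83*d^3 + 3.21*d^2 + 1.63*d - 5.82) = 3.7765*d^5 + 14.6553*d^4 + 4.1231*d^3 - 39.8652*d^2 - 7.1952*d + 24.444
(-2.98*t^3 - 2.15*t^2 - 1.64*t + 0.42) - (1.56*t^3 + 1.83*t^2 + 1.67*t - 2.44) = -4.54*t^3 - 3.98*t^2 - 3.31*t + 2.86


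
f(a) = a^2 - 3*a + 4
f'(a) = 2*a - 3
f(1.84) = 1.87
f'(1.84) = 0.68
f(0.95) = 2.05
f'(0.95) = -1.10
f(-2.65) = 18.97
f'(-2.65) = -8.30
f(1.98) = 1.98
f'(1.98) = 0.96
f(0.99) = 2.01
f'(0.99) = -1.02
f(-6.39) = 64.00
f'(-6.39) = -15.78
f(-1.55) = 11.05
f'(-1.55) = -6.10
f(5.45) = 17.35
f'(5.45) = 7.90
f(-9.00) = 112.00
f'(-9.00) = -21.00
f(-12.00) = 184.00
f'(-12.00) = -27.00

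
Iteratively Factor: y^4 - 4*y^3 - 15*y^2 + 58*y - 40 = (y - 2)*(y^3 - 2*y^2 - 19*y + 20) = (y - 5)*(y - 2)*(y^2 + 3*y - 4) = (y - 5)*(y - 2)*(y + 4)*(y - 1)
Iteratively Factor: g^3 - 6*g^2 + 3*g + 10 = (g + 1)*(g^2 - 7*g + 10) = (g - 2)*(g + 1)*(g - 5)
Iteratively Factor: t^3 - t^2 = (t - 1)*(t^2) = t*(t - 1)*(t)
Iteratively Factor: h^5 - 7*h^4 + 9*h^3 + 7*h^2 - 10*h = (h - 5)*(h^4 - 2*h^3 - h^2 + 2*h) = (h - 5)*(h - 1)*(h^3 - h^2 - 2*h) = h*(h - 5)*(h - 1)*(h^2 - h - 2) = h*(h - 5)*(h - 1)*(h + 1)*(h - 2)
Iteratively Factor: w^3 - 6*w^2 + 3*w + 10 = (w - 5)*(w^2 - w - 2) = (w - 5)*(w + 1)*(w - 2)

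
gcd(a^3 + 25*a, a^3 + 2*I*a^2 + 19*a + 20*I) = a + 5*I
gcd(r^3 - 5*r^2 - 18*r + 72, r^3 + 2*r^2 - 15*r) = r - 3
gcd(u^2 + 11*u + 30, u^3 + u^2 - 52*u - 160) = u + 5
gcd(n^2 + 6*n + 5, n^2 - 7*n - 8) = n + 1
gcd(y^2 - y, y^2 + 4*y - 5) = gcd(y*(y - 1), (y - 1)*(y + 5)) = y - 1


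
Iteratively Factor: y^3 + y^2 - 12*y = (y + 4)*(y^2 - 3*y) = (y - 3)*(y + 4)*(y)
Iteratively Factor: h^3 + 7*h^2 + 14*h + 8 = (h + 2)*(h^2 + 5*h + 4) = (h + 1)*(h + 2)*(h + 4)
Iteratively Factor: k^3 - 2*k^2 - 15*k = (k - 5)*(k^2 + 3*k) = k*(k - 5)*(k + 3)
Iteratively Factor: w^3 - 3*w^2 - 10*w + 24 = (w - 2)*(w^2 - w - 12) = (w - 2)*(w + 3)*(w - 4)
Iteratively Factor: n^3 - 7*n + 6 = (n - 1)*(n^2 + n - 6) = (n - 2)*(n - 1)*(n + 3)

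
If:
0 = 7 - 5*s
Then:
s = 7/5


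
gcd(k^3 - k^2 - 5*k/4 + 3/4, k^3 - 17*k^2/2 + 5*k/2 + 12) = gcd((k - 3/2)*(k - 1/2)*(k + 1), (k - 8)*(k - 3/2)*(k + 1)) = k^2 - k/2 - 3/2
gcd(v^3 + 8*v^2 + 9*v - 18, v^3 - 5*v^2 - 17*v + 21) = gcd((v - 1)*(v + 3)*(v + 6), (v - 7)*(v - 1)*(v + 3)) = v^2 + 2*v - 3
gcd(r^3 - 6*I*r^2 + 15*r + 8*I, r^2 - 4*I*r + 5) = r + I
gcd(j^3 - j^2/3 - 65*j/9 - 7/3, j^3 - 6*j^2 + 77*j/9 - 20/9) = 1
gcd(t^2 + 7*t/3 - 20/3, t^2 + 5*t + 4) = t + 4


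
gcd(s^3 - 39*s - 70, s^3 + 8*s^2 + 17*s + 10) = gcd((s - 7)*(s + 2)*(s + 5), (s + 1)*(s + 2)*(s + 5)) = s^2 + 7*s + 10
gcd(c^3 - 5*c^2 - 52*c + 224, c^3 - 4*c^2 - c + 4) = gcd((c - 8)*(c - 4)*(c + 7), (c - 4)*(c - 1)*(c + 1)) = c - 4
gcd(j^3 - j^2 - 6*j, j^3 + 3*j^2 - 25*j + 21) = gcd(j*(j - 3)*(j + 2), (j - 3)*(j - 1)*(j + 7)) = j - 3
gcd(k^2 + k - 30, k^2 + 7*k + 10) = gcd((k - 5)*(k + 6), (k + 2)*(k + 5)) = 1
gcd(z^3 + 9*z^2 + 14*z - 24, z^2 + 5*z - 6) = z^2 + 5*z - 6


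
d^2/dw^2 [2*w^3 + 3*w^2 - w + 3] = 12*w + 6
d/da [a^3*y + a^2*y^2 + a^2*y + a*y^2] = y*(3*a^2 + 2*a*y + 2*a + y)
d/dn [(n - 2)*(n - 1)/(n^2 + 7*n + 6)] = 2*(5*n^2 + 4*n - 16)/(n^4 + 14*n^3 + 61*n^2 + 84*n + 36)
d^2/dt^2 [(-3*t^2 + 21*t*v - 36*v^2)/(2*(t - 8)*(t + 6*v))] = 3*(-(t - 8)^2*(t + 6*v)^2 + (t - 8)^2*(t + 6*v)*(2*t - 7*v) + (t - 8)^2*(-t^2 + 7*t*v - 12*v^2) + (t - 8)*(t + 6*v)^2*(2*t - 7*v) + (t - 8)*(t + 6*v)*(-t^2 + 7*t*v - 12*v^2) + (t + 6*v)^2*(-t^2 + 7*t*v - 12*v^2))/((t - 8)^3*(t + 6*v)^3)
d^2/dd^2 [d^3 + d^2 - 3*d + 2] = 6*d + 2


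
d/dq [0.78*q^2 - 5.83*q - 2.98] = 1.56*q - 5.83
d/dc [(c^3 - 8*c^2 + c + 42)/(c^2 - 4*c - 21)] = (c^2 + 6*c + 3)/(c^2 + 6*c + 9)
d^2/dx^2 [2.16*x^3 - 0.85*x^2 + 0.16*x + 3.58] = 12.96*x - 1.7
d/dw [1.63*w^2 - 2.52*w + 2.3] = 3.26*w - 2.52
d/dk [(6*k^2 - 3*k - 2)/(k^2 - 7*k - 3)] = (-39*k^2 - 32*k - 5)/(k^4 - 14*k^3 + 43*k^2 + 42*k + 9)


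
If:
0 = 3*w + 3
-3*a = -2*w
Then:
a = -2/3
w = -1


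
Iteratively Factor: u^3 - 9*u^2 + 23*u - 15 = (u - 3)*(u^2 - 6*u + 5) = (u - 5)*(u - 3)*(u - 1)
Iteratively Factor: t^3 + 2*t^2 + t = (t + 1)*(t^2 + t) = t*(t + 1)*(t + 1)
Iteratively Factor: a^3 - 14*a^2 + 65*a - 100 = (a - 5)*(a^2 - 9*a + 20) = (a - 5)*(a - 4)*(a - 5)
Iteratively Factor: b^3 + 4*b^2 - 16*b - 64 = (b - 4)*(b^2 + 8*b + 16) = (b - 4)*(b + 4)*(b + 4)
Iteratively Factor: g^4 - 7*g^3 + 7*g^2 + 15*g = (g)*(g^3 - 7*g^2 + 7*g + 15) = g*(g - 5)*(g^2 - 2*g - 3) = g*(g - 5)*(g - 3)*(g + 1)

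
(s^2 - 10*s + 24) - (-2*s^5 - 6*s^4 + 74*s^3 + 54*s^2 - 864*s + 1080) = 2*s^5 + 6*s^4 - 74*s^3 - 53*s^2 + 854*s - 1056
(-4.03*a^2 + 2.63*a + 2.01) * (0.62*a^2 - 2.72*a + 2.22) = -2.4986*a^4 + 12.5922*a^3 - 14.854*a^2 + 0.3714*a + 4.4622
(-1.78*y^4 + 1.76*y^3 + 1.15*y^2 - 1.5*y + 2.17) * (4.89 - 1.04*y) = 1.8512*y^5 - 10.5346*y^4 + 7.4104*y^3 + 7.1835*y^2 - 9.5918*y + 10.6113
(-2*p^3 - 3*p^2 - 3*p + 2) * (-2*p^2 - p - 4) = 4*p^5 + 8*p^4 + 17*p^3 + 11*p^2 + 10*p - 8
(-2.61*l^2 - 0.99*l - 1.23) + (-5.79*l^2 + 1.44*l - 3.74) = -8.4*l^2 + 0.45*l - 4.97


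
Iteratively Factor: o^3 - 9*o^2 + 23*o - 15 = (o - 5)*(o^2 - 4*o + 3) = (o - 5)*(o - 3)*(o - 1)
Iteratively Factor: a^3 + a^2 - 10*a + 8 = (a - 1)*(a^2 + 2*a - 8) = (a - 1)*(a + 4)*(a - 2)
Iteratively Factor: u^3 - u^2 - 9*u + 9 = (u - 1)*(u^2 - 9) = (u - 1)*(u + 3)*(u - 3)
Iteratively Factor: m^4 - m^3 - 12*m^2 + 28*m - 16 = (m + 4)*(m^3 - 5*m^2 + 8*m - 4) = (m - 2)*(m + 4)*(m^2 - 3*m + 2) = (m - 2)^2*(m + 4)*(m - 1)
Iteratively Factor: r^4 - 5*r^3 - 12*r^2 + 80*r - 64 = (r - 4)*(r^3 - r^2 - 16*r + 16) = (r - 4)*(r - 1)*(r^2 - 16) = (r - 4)^2*(r - 1)*(r + 4)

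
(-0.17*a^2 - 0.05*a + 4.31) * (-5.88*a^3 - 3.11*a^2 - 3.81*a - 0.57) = 0.9996*a^5 + 0.8227*a^4 - 24.5396*a^3 - 13.1167*a^2 - 16.3926*a - 2.4567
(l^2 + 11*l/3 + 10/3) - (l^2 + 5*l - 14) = 52/3 - 4*l/3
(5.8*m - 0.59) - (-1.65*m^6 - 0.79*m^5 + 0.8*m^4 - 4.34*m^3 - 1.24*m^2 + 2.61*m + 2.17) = 1.65*m^6 + 0.79*m^5 - 0.8*m^4 + 4.34*m^3 + 1.24*m^2 + 3.19*m - 2.76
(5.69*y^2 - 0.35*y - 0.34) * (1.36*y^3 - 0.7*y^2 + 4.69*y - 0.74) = 7.7384*y^5 - 4.459*y^4 + 26.4687*y^3 - 5.6141*y^2 - 1.3356*y + 0.2516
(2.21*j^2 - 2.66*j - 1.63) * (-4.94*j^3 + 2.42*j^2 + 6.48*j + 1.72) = -10.9174*j^5 + 18.4886*j^4 + 15.9358*j^3 - 17.3802*j^2 - 15.1376*j - 2.8036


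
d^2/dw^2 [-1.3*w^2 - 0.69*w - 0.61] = -2.60000000000000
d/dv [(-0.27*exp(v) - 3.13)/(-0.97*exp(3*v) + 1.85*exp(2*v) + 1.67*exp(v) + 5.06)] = (-0.5238*exp(3*v) - 8.6088*exp(2*v) + 11.581*exp(v) + 3.8609)*exp(v)/(0.9409*exp(6*v) - 3.589*exp(5*v) + 0.182700000000001*exp(4*v) - 3.6374*exp(3*v) + 21.5109*exp(2*v) + 16.9004*exp(v) + 25.6036)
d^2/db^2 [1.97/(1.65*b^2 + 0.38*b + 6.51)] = (-10.72665*b^2 - 2.47038*b + 1.97*(3.3*b + 0.38)*(6.6*b + 0.76) - 42.32151)/(1.65*b^2 + 0.38*b + 6.51)^3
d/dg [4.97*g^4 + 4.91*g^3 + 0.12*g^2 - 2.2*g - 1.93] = 19.88*g^3 + 14.73*g^2 + 0.24*g - 2.2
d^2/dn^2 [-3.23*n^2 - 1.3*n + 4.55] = -6.46000000000000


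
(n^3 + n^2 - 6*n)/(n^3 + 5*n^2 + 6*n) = (n - 2)/(n + 2)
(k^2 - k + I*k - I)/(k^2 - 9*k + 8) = (k + I)/(k - 8)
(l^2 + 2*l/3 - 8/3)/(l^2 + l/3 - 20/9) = 3*(l + 2)/(3*l + 5)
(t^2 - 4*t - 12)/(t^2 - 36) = (t + 2)/(t + 6)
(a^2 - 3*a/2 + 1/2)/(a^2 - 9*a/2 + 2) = (a - 1)/(a - 4)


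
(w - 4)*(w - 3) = w^2 - 7*w + 12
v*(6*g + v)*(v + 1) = 6*g*v^2 + 6*g*v + v^3 + v^2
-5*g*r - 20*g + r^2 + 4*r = (-5*g + r)*(r + 4)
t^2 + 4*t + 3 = (t + 1)*(t + 3)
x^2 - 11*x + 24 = (x - 8)*(x - 3)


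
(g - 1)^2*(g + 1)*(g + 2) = g^4 + g^3 - 3*g^2 - g + 2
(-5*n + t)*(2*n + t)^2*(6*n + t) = -120*n^4 - 116*n^3*t - 22*n^2*t^2 + 5*n*t^3 + t^4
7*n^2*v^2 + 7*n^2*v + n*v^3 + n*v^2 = v*(7*n + v)*(n*v + n)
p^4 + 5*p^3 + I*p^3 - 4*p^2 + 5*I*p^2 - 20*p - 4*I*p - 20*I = (p - 2)*(p + 2)*(p + 5)*(p + I)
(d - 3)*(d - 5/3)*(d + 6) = d^3 + 4*d^2/3 - 23*d + 30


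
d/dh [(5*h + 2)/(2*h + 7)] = 31/(2*h + 7)^2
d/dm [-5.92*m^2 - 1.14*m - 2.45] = -11.84*m - 1.14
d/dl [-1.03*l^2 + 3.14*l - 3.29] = 3.14 - 2.06*l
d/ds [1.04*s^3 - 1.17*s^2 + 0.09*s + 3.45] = 3.12*s^2 - 2.34*s + 0.09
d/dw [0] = 0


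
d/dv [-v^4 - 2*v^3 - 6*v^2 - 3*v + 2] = -4*v^3 - 6*v^2 - 12*v - 3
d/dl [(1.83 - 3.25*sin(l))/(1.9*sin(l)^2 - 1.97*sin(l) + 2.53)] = (6.175*sin(l)^2 - 6.954*sin(l) - 4.6174)*cos(l)/(3.61*sin(l)^4 - 7.486*sin(l)^3 + 13.4949*sin(l)^2 - 9.9682*sin(l) + 6.4009)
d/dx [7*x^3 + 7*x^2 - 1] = 7*x*(3*x + 2)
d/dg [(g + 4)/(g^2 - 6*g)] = (-g^2 - 8*g + 24)/(g^2*(g^2 - 12*g + 36))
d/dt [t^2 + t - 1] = 2*t + 1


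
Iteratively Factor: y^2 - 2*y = (y - 2)*(y)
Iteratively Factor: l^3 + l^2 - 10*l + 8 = (l - 2)*(l^2 + 3*l - 4) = (l - 2)*(l - 1)*(l + 4)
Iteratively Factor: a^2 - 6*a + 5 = (a - 5)*(a - 1)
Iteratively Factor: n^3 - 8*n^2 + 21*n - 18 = (n - 2)*(n^2 - 6*n + 9) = (n - 3)*(n - 2)*(n - 3)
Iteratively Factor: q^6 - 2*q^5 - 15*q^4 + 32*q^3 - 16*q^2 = (q - 1)*(q^5 - q^4 - 16*q^3 + 16*q^2) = q*(q - 1)*(q^4 - q^3 - 16*q^2 + 16*q) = q*(q - 4)*(q - 1)*(q^3 + 3*q^2 - 4*q) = q*(q - 4)*(q - 1)*(q + 4)*(q^2 - q) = q^2*(q - 4)*(q - 1)*(q + 4)*(q - 1)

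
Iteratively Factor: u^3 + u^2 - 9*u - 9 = (u - 3)*(u^2 + 4*u + 3) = (u - 3)*(u + 3)*(u + 1)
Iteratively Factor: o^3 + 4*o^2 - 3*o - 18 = (o + 3)*(o^2 + o - 6) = (o + 3)^2*(o - 2)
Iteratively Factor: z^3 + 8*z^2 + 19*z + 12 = (z + 4)*(z^2 + 4*z + 3) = (z + 1)*(z + 4)*(z + 3)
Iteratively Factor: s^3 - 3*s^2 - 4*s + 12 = (s - 2)*(s^2 - s - 6) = (s - 2)*(s + 2)*(s - 3)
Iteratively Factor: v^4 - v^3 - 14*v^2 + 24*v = (v + 4)*(v^3 - 5*v^2 + 6*v) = v*(v + 4)*(v^2 - 5*v + 6) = v*(v - 2)*(v + 4)*(v - 3)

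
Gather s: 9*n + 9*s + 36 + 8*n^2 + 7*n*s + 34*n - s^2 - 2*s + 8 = 8*n^2 + 43*n - s^2 + s*(7*n + 7) + 44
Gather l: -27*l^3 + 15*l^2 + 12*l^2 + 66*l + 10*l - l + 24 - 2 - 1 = -27*l^3 + 27*l^2 + 75*l + 21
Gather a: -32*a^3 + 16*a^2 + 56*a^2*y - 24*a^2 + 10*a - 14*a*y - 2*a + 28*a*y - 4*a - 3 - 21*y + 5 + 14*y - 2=-32*a^3 + a^2*(56*y - 8) + a*(14*y + 4) - 7*y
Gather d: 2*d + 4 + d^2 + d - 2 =d^2 + 3*d + 2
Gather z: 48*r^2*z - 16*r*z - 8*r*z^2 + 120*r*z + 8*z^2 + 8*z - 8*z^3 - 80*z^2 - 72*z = -8*z^3 + z^2*(-8*r - 72) + z*(48*r^2 + 104*r - 64)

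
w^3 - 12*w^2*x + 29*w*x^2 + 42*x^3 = (w - 7*x)*(w - 6*x)*(w + x)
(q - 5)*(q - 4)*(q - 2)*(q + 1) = q^4 - 10*q^3 + 27*q^2 - 2*q - 40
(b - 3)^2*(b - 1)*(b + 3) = b^4 - 4*b^3 - 6*b^2 + 36*b - 27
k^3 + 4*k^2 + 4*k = k*(k + 2)^2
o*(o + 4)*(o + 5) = o^3 + 9*o^2 + 20*o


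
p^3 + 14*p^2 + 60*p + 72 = (p + 2)*(p + 6)^2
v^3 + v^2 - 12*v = v*(v - 3)*(v + 4)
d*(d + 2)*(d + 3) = d^3 + 5*d^2 + 6*d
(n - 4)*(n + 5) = n^2 + n - 20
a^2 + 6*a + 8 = (a + 2)*(a + 4)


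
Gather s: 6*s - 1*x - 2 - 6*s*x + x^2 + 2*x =s*(6 - 6*x) + x^2 + x - 2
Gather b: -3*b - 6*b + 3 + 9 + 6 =18 - 9*b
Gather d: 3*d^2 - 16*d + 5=3*d^2 - 16*d + 5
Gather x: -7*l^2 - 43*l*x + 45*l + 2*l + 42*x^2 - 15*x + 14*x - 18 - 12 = -7*l^2 + 47*l + 42*x^2 + x*(-43*l - 1) - 30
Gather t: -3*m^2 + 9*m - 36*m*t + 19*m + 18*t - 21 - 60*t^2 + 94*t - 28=-3*m^2 + 28*m - 60*t^2 + t*(112 - 36*m) - 49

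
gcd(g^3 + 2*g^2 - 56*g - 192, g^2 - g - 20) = g + 4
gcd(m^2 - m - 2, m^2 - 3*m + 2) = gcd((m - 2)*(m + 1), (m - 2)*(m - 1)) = m - 2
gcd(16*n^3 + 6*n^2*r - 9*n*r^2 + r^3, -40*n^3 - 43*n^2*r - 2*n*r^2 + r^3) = -8*n^2 - 7*n*r + r^2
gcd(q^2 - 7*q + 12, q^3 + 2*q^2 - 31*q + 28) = q - 4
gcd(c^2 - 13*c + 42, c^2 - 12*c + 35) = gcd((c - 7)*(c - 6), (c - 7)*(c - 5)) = c - 7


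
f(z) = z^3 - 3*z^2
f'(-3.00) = 45.00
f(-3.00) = -54.00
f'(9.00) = 189.00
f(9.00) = 486.00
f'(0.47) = -2.16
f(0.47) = -0.56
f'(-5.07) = 107.53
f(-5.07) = -207.44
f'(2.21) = 1.39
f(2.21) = -3.86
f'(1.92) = -0.46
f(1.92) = -3.98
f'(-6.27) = 155.56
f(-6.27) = -364.43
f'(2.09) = 0.56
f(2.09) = -3.97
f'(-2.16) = 26.96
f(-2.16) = -24.07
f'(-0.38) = 2.71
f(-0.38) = -0.49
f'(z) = 3*z^2 - 6*z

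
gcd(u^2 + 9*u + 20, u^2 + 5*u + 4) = u + 4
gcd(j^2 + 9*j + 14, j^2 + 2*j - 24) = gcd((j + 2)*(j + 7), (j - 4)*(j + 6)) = 1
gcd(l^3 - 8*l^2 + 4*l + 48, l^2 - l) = 1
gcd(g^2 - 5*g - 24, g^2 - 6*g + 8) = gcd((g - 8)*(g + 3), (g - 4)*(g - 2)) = 1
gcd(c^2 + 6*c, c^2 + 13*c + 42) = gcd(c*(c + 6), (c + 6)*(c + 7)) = c + 6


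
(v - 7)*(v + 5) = v^2 - 2*v - 35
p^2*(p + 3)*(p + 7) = p^4 + 10*p^3 + 21*p^2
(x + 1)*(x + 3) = x^2 + 4*x + 3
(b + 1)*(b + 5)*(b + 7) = b^3 + 13*b^2 + 47*b + 35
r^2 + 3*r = r*(r + 3)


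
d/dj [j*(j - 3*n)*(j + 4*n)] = 3*j^2 + 2*j*n - 12*n^2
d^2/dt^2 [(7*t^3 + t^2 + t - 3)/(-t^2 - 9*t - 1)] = 2*(-552*t^3 - 177*t^2 + 63*t + 248)/(t^6 + 27*t^5 + 246*t^4 + 783*t^3 + 246*t^2 + 27*t + 1)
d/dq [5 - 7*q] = -7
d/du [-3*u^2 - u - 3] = -6*u - 1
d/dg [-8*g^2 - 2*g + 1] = -16*g - 2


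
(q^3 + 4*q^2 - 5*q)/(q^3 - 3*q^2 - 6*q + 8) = q*(q + 5)/(q^2 - 2*q - 8)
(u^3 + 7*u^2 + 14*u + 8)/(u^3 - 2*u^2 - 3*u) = (u^2 + 6*u + 8)/(u*(u - 3))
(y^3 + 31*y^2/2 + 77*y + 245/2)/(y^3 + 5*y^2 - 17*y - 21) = (2*y^2 + 17*y + 35)/(2*(y^2 - 2*y - 3))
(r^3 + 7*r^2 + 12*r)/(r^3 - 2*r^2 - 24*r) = (r + 3)/(r - 6)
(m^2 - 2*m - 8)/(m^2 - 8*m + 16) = (m + 2)/(m - 4)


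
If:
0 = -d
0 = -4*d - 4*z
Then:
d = 0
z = 0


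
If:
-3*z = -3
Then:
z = 1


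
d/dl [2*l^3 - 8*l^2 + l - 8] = 6*l^2 - 16*l + 1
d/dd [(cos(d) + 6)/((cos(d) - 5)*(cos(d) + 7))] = (cos(d)^2 + 12*cos(d) + 47)*sin(d)/((cos(d) - 5)^2*(cos(d) + 7)^2)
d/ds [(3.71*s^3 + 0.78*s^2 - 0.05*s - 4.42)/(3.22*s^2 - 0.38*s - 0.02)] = (11.9462*s^4 - 2.8196*s^3 - 0.358*s^2 + 28.4336*s - 1.6786)/(10.3684*s^4 - 2.4472*s^3 + 0.0156*s^2 + 0.0152*s + 0.0004)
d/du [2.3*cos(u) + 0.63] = -2.3*sin(u)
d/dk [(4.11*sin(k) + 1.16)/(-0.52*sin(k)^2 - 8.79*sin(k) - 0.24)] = (2.1372*sin(k)^2 + 1.2064*sin(k) + 9.21)*cos(k)/(0.2704*sin(k)^4 + 9.1416*sin(k)^3 + 77.5137*sin(k)^2 + 4.2192*sin(k) + 0.0576)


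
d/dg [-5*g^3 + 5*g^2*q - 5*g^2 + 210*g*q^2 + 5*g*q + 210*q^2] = -15*g^2 + 10*g*q - 10*g + 210*q^2 + 5*q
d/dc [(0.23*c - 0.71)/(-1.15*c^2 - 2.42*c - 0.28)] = (0.2645*c^2 - 1.633*c - 1.7826)/(1.3225*c^4 + 5.566*c^3 + 6.5004*c^2 + 1.3552*c + 0.0784)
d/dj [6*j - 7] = 6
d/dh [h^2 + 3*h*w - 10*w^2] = 2*h + 3*w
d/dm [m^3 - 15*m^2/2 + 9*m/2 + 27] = 3*m^2 - 15*m + 9/2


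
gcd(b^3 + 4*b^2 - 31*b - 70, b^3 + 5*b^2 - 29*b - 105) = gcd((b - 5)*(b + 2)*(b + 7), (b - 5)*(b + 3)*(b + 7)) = b^2 + 2*b - 35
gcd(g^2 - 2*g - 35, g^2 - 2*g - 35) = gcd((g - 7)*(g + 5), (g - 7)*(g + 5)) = g^2 - 2*g - 35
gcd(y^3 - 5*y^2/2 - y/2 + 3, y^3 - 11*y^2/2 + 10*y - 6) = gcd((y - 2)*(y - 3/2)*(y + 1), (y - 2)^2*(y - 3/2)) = y^2 - 7*y/2 + 3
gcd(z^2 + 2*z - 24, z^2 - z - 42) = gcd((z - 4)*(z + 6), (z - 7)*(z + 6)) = z + 6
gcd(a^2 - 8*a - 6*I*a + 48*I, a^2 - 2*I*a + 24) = a - 6*I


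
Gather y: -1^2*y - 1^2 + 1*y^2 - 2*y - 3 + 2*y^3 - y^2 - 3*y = 2*y^3 - 6*y - 4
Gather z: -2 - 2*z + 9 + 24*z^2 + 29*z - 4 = 24*z^2 + 27*z + 3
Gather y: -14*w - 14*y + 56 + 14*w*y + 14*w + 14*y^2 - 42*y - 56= 14*y^2 + y*(14*w - 56)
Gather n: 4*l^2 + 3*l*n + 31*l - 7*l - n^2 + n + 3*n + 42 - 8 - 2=4*l^2 + 24*l - n^2 + n*(3*l + 4) + 32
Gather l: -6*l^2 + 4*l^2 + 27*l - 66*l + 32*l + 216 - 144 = -2*l^2 - 7*l + 72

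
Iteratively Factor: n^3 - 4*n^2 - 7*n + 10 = (n - 1)*(n^2 - 3*n - 10) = (n - 1)*(n + 2)*(n - 5)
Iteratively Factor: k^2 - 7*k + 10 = (k - 5)*(k - 2)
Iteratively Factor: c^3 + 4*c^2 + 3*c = (c + 1)*(c^2 + 3*c) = (c + 1)*(c + 3)*(c)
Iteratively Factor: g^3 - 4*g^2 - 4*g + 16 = (g - 2)*(g^2 - 2*g - 8) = (g - 4)*(g - 2)*(g + 2)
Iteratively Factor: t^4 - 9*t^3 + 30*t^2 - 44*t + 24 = (t - 2)*(t^3 - 7*t^2 + 16*t - 12) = (t - 2)^2*(t^2 - 5*t + 6) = (t - 3)*(t - 2)^2*(t - 2)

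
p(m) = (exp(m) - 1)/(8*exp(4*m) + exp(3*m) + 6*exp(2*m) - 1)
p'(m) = (exp(m) - 1)*(-32*exp(4*m) - 3*exp(3*m) - 12*exp(2*m))/(8*exp(4*m) + exp(3*m) + 6*exp(2*m) - 1)^2 + exp(m)/(8*exp(4*m) + exp(3*m) + 6*exp(2*m) - 1) = ((1 - exp(m))*(32*exp(2*m) + 3*exp(m) + 12)*exp(m) + 8*exp(4*m) + exp(3*m) + 6*exp(2*m) - 1)*exp(m)/(8*exp(4*m) + exp(3*m) + 6*exp(2*m) - 1)^2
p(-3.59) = 0.98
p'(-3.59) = -0.02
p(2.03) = 0.00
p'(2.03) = -0.00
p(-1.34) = 1.38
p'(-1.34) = 2.18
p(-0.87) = -1.56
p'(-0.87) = 14.95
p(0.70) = 0.01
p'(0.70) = -0.01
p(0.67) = 0.01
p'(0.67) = -0.01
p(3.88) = 0.00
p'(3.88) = -0.00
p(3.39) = 0.00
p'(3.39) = -0.00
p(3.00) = 0.00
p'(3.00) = 0.00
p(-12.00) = 1.00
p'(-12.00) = 0.00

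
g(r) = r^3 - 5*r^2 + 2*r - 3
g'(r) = 3*r^2 - 10*r + 2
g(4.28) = -7.63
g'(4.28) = 14.16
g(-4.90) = -250.50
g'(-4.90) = 123.03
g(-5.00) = -263.00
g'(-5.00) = 127.00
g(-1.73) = -26.60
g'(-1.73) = 28.28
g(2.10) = -11.59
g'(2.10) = -5.77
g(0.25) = -2.80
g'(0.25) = -0.31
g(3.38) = -14.75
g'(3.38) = 2.47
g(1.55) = -8.19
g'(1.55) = -6.29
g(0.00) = -3.00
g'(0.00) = 2.00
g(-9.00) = -1155.00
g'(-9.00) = 335.00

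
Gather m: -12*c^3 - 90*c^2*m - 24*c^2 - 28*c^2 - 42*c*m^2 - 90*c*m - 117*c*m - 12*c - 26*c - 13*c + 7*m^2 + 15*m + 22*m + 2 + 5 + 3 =-12*c^3 - 52*c^2 - 51*c + m^2*(7 - 42*c) + m*(-90*c^2 - 207*c + 37) + 10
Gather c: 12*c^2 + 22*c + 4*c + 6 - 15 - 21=12*c^2 + 26*c - 30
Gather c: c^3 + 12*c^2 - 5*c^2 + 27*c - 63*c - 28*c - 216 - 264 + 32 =c^3 + 7*c^2 - 64*c - 448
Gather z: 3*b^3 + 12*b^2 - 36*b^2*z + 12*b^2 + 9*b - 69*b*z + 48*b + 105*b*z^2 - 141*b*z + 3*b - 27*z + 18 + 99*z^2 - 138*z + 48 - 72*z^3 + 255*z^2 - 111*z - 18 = 3*b^3 + 24*b^2 + 60*b - 72*z^3 + z^2*(105*b + 354) + z*(-36*b^2 - 210*b - 276) + 48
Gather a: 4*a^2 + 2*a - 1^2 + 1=4*a^2 + 2*a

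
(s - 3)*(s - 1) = s^2 - 4*s + 3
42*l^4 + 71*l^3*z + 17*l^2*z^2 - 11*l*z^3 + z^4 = (-7*l + z)*(-6*l + z)*(l + z)^2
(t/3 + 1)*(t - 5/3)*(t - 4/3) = t^3/3 - 61*t/27 + 20/9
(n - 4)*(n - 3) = n^2 - 7*n + 12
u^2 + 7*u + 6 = (u + 1)*(u + 6)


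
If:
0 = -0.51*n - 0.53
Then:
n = -1.04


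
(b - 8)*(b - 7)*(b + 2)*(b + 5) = b^4 - 8*b^3 - 39*b^2 + 242*b + 560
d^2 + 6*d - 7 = (d - 1)*(d + 7)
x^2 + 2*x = x*(x + 2)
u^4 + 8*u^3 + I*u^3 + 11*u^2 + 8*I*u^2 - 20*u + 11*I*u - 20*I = (u - 1)*(u + 4)*(u + 5)*(u + I)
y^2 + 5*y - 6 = (y - 1)*(y + 6)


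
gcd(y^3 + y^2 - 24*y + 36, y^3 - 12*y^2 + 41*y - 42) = y^2 - 5*y + 6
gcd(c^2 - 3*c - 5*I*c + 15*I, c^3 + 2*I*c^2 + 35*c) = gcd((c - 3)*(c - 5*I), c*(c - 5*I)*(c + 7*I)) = c - 5*I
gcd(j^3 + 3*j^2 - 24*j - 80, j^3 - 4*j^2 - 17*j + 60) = j^2 - j - 20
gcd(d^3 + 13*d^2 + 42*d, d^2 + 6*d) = d^2 + 6*d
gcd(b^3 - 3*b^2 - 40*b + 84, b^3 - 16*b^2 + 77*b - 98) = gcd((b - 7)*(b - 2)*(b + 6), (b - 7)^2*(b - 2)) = b^2 - 9*b + 14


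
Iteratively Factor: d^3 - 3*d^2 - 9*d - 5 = (d + 1)*(d^2 - 4*d - 5) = (d - 5)*(d + 1)*(d + 1)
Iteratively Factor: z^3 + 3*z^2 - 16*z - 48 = (z - 4)*(z^2 + 7*z + 12) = (z - 4)*(z + 4)*(z + 3)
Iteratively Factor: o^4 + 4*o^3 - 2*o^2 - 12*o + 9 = (o - 1)*(o^3 + 5*o^2 + 3*o - 9) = (o - 1)^2*(o^2 + 6*o + 9) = (o - 1)^2*(o + 3)*(o + 3)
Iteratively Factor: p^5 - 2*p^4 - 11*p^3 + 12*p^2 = (p + 3)*(p^4 - 5*p^3 + 4*p^2) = (p - 4)*(p + 3)*(p^3 - p^2) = p*(p - 4)*(p + 3)*(p^2 - p) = p*(p - 4)*(p - 1)*(p + 3)*(p)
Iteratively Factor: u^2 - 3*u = (u - 3)*(u)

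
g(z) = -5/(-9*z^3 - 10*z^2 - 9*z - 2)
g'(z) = -5*(27*z^2 + 20*z + 9)/(-9*z^3 - 10*z^2 - 9*z - 2)^2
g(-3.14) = -0.02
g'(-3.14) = -0.02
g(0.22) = 1.10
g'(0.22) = -3.54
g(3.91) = 0.01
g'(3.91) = -0.00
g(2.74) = 0.02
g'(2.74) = -0.02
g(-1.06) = -0.71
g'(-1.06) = -1.84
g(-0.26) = 28.12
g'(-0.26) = -889.54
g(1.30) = 0.10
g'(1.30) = -0.16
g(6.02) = 0.00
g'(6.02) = -0.00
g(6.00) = 0.00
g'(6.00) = 0.00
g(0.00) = 2.50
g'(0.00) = -11.25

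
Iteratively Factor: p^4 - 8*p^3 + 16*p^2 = (p - 4)*(p^3 - 4*p^2) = p*(p - 4)*(p^2 - 4*p) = p*(p - 4)^2*(p)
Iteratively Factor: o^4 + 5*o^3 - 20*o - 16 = (o + 2)*(o^3 + 3*o^2 - 6*o - 8) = (o + 2)*(o + 4)*(o^2 - o - 2) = (o - 2)*(o + 2)*(o + 4)*(o + 1)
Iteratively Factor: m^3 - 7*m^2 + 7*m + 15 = (m + 1)*(m^2 - 8*m + 15) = (m - 5)*(m + 1)*(m - 3)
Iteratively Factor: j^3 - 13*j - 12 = (j + 3)*(j^2 - 3*j - 4) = (j - 4)*(j + 3)*(j + 1)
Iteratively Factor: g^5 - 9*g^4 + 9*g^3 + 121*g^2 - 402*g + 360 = (g - 5)*(g^4 - 4*g^3 - 11*g^2 + 66*g - 72) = (g - 5)*(g - 3)*(g^3 - g^2 - 14*g + 24) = (g - 5)*(g - 3)*(g - 2)*(g^2 + g - 12) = (g - 5)*(g - 3)^2*(g - 2)*(g + 4)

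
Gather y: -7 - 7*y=-7*y - 7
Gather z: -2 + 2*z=2*z - 2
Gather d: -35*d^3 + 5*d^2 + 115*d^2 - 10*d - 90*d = -35*d^3 + 120*d^2 - 100*d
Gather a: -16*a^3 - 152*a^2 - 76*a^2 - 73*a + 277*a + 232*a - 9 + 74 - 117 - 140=-16*a^3 - 228*a^2 + 436*a - 192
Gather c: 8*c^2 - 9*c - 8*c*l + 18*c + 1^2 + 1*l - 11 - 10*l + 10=8*c^2 + c*(9 - 8*l) - 9*l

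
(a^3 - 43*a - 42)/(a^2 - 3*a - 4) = (a^2 - a - 42)/(a - 4)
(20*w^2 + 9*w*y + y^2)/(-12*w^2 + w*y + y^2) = (5*w + y)/(-3*w + y)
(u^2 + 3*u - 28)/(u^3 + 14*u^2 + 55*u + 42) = (u - 4)/(u^2 + 7*u + 6)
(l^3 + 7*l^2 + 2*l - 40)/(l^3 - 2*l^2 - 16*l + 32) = (l + 5)/(l - 4)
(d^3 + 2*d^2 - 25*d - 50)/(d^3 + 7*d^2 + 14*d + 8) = (d^2 - 25)/(d^2 + 5*d + 4)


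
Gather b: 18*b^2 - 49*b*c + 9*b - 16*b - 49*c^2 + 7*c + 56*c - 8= 18*b^2 + b*(-49*c - 7) - 49*c^2 + 63*c - 8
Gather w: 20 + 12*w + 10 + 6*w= 18*w + 30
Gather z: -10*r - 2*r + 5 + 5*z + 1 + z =-12*r + 6*z + 6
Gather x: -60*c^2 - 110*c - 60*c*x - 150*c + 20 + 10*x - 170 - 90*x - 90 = -60*c^2 - 260*c + x*(-60*c - 80) - 240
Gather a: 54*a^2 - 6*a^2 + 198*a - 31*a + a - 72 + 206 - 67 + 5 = 48*a^2 + 168*a + 72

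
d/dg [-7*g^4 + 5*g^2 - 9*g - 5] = -28*g^3 + 10*g - 9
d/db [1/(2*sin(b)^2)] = -cos(b)/sin(b)^3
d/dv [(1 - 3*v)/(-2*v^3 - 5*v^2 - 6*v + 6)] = (-12*v^3 - 9*v^2 + 10*v - 12)/(4*v^6 + 20*v^5 + 49*v^4 + 36*v^3 - 24*v^2 - 72*v + 36)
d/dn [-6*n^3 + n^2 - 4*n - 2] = -18*n^2 + 2*n - 4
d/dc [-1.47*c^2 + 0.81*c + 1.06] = 0.81 - 2.94*c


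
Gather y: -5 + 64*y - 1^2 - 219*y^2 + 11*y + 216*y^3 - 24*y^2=216*y^3 - 243*y^2 + 75*y - 6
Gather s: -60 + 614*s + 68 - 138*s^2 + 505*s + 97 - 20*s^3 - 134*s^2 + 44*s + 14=-20*s^3 - 272*s^2 + 1163*s + 119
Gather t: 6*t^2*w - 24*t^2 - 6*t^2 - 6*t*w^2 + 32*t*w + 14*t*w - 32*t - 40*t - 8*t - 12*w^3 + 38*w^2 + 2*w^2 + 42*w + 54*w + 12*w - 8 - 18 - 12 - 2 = t^2*(6*w - 30) + t*(-6*w^2 + 46*w - 80) - 12*w^3 + 40*w^2 + 108*w - 40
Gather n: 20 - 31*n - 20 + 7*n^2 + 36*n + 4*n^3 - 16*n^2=4*n^3 - 9*n^2 + 5*n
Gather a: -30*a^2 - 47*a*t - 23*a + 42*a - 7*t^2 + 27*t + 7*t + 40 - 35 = -30*a^2 + a*(19 - 47*t) - 7*t^2 + 34*t + 5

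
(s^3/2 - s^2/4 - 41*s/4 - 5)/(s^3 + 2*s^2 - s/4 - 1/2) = (s^2 - s - 20)/(2*s^2 + 3*s - 2)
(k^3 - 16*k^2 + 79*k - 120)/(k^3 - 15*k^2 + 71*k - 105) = (k - 8)/(k - 7)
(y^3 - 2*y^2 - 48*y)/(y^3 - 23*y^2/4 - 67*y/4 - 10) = 4*y*(y + 6)/(4*y^2 + 9*y + 5)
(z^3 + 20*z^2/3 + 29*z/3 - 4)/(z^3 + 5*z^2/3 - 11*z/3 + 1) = (z + 4)/(z - 1)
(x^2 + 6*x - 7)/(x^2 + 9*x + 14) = (x - 1)/(x + 2)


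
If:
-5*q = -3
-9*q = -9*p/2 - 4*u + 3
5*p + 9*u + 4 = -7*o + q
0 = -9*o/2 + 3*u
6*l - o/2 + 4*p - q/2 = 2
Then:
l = -583/332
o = -382/415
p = 1284/415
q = 3/5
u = -573/415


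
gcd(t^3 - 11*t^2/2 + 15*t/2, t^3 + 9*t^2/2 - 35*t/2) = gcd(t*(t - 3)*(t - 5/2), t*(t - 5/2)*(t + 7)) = t^2 - 5*t/2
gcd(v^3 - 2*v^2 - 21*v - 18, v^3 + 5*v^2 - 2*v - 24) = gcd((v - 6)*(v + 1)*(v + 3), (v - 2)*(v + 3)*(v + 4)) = v + 3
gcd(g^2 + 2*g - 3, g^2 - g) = g - 1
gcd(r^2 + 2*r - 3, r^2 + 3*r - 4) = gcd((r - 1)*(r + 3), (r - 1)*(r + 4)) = r - 1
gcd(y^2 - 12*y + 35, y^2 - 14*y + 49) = y - 7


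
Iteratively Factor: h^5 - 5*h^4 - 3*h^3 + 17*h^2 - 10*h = (h - 1)*(h^4 - 4*h^3 - 7*h^2 + 10*h) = (h - 1)^2*(h^3 - 3*h^2 - 10*h) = (h - 1)^2*(h + 2)*(h^2 - 5*h) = (h - 5)*(h - 1)^2*(h + 2)*(h)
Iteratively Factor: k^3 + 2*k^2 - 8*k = (k)*(k^2 + 2*k - 8) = k*(k - 2)*(k + 4)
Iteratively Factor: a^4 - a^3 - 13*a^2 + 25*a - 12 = (a - 1)*(a^3 - 13*a + 12) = (a - 3)*(a - 1)*(a^2 + 3*a - 4) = (a - 3)*(a - 1)*(a + 4)*(a - 1)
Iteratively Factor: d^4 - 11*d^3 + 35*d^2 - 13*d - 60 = (d - 4)*(d^3 - 7*d^2 + 7*d + 15) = (d - 5)*(d - 4)*(d^2 - 2*d - 3) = (d - 5)*(d - 4)*(d + 1)*(d - 3)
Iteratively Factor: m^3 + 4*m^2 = (m + 4)*(m^2) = m*(m + 4)*(m)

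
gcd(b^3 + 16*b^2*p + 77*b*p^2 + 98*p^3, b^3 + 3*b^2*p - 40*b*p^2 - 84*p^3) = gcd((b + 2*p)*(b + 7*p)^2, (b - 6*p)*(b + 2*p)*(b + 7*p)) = b^2 + 9*b*p + 14*p^2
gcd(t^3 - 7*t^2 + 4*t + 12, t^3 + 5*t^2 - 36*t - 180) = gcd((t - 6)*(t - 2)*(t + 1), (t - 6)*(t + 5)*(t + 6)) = t - 6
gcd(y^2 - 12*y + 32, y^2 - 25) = 1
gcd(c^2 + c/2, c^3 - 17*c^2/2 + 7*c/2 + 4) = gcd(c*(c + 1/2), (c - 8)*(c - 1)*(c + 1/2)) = c + 1/2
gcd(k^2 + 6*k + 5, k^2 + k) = k + 1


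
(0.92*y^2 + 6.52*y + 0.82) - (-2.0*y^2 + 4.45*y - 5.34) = 2.92*y^2 + 2.07*y + 6.16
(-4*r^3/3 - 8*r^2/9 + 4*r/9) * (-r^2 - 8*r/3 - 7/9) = 4*r^5/3 + 40*r^4/9 + 80*r^3/27 - 40*r^2/81 - 28*r/81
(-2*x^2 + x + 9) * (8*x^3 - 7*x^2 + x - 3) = -16*x^5 + 22*x^4 + 63*x^3 - 56*x^2 + 6*x - 27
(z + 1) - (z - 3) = 4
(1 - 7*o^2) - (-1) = 2 - 7*o^2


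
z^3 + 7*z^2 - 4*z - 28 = (z - 2)*(z + 2)*(z + 7)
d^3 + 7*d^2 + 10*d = d*(d + 2)*(d + 5)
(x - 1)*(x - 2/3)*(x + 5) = x^3 + 10*x^2/3 - 23*x/3 + 10/3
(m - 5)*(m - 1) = m^2 - 6*m + 5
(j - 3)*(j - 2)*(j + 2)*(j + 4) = j^4 + j^3 - 16*j^2 - 4*j + 48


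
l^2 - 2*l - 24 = (l - 6)*(l + 4)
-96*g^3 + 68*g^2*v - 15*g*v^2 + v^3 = (-8*g + v)*(-4*g + v)*(-3*g + v)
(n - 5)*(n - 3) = n^2 - 8*n + 15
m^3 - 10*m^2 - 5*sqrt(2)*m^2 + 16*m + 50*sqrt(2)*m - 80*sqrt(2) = (m - 8)*(m - 2)*(m - 5*sqrt(2))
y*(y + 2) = y^2 + 2*y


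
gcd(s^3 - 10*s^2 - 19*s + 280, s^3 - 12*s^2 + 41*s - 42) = s - 7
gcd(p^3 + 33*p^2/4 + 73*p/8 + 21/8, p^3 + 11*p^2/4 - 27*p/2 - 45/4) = p + 3/4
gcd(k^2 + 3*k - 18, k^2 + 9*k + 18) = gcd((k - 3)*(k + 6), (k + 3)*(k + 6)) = k + 6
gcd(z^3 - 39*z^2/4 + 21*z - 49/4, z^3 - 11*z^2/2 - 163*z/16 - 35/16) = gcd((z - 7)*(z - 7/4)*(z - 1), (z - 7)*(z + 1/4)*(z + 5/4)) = z - 7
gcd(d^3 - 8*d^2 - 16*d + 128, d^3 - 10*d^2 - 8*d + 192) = d^2 - 4*d - 32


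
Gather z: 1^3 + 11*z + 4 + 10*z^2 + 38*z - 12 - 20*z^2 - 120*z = -10*z^2 - 71*z - 7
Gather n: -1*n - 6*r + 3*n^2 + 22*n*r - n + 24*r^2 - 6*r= 3*n^2 + n*(22*r - 2) + 24*r^2 - 12*r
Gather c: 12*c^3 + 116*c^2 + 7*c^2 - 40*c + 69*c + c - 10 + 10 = 12*c^3 + 123*c^2 + 30*c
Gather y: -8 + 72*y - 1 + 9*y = 81*y - 9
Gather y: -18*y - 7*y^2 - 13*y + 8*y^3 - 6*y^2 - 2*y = 8*y^3 - 13*y^2 - 33*y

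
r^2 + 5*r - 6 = (r - 1)*(r + 6)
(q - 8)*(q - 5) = q^2 - 13*q + 40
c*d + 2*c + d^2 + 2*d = (c + d)*(d + 2)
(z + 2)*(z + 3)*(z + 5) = z^3 + 10*z^2 + 31*z + 30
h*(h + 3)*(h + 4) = h^3 + 7*h^2 + 12*h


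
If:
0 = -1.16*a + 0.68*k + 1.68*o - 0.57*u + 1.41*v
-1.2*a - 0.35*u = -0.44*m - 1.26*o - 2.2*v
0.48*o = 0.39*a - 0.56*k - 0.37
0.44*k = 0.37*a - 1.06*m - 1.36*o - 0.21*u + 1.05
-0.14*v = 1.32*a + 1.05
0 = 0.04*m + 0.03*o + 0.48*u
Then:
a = -0.67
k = -2.41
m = -0.15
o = 1.50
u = -0.08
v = -1.21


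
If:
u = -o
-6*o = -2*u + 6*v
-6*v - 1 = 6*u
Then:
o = 1/14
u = -1/14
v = -2/21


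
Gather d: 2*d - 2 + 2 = 2*d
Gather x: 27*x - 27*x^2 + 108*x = -27*x^2 + 135*x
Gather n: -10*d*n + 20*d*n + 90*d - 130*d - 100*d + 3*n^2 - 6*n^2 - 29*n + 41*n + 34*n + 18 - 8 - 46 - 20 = -140*d - 3*n^2 + n*(10*d + 46) - 56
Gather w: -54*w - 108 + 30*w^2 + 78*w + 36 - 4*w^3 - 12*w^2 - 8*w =-4*w^3 + 18*w^2 + 16*w - 72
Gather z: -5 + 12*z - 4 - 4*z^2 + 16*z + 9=-4*z^2 + 28*z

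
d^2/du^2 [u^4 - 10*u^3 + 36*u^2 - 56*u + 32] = 12*u^2 - 60*u + 72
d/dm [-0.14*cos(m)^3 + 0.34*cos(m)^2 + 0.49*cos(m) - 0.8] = (0.42*cos(m)^2 - 0.68*cos(m) - 0.49)*sin(m)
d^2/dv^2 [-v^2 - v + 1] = -2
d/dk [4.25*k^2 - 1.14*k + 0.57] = 8.5*k - 1.14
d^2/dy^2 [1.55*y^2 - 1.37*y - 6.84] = 3.10000000000000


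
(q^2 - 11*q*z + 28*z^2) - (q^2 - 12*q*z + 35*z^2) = q*z - 7*z^2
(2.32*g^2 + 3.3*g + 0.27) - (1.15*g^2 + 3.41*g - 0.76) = 1.17*g^2 - 0.11*g + 1.03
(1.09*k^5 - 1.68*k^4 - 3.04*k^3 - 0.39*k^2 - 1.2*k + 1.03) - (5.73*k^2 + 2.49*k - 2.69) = 1.09*k^5 - 1.68*k^4 - 3.04*k^3 - 6.12*k^2 - 3.69*k + 3.72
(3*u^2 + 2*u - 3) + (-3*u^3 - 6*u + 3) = -3*u^3 + 3*u^2 - 4*u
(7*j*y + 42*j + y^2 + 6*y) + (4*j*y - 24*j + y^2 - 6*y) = 11*j*y + 18*j + 2*y^2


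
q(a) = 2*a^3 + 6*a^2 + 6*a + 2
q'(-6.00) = 150.00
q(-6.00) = -250.00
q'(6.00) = 294.00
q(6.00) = 686.00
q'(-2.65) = 16.34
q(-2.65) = -8.98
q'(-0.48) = 1.62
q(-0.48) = 0.28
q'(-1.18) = 0.19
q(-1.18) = -0.01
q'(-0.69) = 0.58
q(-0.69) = 0.06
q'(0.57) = 14.79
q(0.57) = 7.74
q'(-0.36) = 2.46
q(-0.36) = 0.52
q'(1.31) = 32.02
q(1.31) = 24.65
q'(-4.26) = 63.77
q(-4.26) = -69.29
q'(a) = 6*a^2 + 12*a + 6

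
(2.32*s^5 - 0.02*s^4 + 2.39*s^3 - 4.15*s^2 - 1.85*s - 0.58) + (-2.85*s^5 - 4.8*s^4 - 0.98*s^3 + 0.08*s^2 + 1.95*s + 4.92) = -0.53*s^5 - 4.82*s^4 + 1.41*s^3 - 4.07*s^2 + 0.0999999999999999*s + 4.34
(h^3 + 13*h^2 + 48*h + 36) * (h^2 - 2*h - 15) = h^5 + 11*h^4 + 7*h^3 - 255*h^2 - 792*h - 540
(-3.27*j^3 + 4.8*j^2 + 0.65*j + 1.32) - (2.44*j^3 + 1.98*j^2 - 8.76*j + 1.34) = -5.71*j^3 + 2.82*j^2 + 9.41*j - 0.02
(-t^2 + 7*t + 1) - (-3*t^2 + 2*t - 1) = 2*t^2 + 5*t + 2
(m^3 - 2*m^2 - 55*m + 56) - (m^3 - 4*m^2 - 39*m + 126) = 2*m^2 - 16*m - 70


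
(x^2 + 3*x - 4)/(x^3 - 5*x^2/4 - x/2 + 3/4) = 4*(x + 4)/(4*x^2 - x - 3)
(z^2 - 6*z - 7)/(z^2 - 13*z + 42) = (z + 1)/(z - 6)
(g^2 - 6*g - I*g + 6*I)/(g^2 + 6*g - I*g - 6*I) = (g - 6)/(g + 6)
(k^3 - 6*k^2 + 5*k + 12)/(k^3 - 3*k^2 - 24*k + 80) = (k^2 - 2*k - 3)/(k^2 + k - 20)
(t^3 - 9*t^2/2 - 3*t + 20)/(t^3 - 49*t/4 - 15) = 2*(2*t^2 - t - 10)/(4*t^2 + 16*t + 15)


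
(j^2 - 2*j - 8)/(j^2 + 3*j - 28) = (j + 2)/(j + 7)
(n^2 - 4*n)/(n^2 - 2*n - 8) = n/(n + 2)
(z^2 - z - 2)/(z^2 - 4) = (z + 1)/(z + 2)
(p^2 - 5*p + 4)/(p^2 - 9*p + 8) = (p - 4)/(p - 8)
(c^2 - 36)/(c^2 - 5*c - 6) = (c + 6)/(c + 1)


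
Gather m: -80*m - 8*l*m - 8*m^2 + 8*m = -8*m^2 + m*(-8*l - 72)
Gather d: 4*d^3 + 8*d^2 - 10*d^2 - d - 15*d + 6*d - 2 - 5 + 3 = 4*d^3 - 2*d^2 - 10*d - 4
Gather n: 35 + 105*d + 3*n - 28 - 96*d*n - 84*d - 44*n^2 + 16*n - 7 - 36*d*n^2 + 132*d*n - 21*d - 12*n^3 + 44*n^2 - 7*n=-36*d*n^2 - 12*n^3 + n*(36*d + 12)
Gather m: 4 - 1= 3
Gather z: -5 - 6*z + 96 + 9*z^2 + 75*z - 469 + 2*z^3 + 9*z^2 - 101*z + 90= 2*z^3 + 18*z^2 - 32*z - 288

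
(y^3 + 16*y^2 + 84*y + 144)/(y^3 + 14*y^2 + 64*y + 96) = (y + 6)/(y + 4)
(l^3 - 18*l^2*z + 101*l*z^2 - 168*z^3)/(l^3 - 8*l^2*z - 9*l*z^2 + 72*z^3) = (l - 7*z)/(l + 3*z)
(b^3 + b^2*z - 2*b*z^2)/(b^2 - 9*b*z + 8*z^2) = b*(-b - 2*z)/(-b + 8*z)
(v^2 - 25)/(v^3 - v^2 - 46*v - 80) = (v - 5)/(v^2 - 6*v - 16)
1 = 1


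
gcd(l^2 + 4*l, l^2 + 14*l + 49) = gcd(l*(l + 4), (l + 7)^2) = 1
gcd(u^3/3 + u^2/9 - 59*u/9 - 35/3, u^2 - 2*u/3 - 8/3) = 1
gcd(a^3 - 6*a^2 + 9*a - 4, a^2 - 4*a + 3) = a - 1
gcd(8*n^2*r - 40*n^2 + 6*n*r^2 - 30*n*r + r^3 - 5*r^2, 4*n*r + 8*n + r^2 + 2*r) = 4*n + r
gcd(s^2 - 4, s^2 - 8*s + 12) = s - 2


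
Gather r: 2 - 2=0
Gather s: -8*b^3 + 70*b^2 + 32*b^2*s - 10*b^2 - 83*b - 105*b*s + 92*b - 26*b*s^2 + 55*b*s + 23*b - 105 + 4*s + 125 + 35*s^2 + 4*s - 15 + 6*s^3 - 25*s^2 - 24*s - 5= -8*b^3 + 60*b^2 + 32*b + 6*s^3 + s^2*(10 - 26*b) + s*(32*b^2 - 50*b - 16)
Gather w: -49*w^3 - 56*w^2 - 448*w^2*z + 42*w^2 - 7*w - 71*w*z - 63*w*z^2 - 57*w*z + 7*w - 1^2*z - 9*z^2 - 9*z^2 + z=-49*w^3 + w^2*(-448*z - 14) + w*(-63*z^2 - 128*z) - 18*z^2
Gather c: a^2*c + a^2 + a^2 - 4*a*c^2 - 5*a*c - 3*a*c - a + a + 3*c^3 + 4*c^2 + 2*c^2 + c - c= 2*a^2 + 3*c^3 + c^2*(6 - 4*a) + c*(a^2 - 8*a)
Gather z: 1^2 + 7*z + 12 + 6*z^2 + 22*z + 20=6*z^2 + 29*z + 33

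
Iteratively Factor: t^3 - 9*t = (t)*(t^2 - 9) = t*(t + 3)*(t - 3)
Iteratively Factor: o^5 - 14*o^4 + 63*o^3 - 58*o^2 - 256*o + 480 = (o + 2)*(o^4 - 16*o^3 + 95*o^2 - 248*o + 240) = (o - 3)*(o + 2)*(o^3 - 13*o^2 + 56*o - 80) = (o - 5)*(o - 3)*(o + 2)*(o^2 - 8*o + 16) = (o - 5)*(o - 4)*(o - 3)*(o + 2)*(o - 4)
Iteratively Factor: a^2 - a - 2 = (a - 2)*(a + 1)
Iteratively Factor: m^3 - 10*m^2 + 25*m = (m - 5)*(m^2 - 5*m) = (m - 5)^2*(m)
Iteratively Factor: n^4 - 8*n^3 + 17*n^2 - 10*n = (n - 5)*(n^3 - 3*n^2 + 2*n) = n*(n - 5)*(n^2 - 3*n + 2) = n*(n - 5)*(n - 1)*(n - 2)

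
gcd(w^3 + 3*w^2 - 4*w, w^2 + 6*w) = w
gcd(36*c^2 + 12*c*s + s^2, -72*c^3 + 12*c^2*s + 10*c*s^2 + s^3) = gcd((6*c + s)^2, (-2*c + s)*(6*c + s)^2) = 36*c^2 + 12*c*s + s^2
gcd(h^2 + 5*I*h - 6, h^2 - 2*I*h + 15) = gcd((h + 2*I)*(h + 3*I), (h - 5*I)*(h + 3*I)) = h + 3*I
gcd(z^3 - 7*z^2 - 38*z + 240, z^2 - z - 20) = z - 5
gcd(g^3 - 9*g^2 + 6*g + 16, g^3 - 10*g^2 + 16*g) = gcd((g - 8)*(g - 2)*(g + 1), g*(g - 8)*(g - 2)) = g^2 - 10*g + 16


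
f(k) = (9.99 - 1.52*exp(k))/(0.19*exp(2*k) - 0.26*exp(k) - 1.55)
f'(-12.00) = 0.00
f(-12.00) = -6.45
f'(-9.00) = 0.00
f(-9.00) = -6.44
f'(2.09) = -0.72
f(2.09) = -0.26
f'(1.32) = -1006.33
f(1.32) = 30.89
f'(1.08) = -24.55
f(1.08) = -8.25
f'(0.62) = -1.08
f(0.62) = -5.20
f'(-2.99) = 0.10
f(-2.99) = -6.34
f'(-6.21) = 0.00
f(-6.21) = -6.44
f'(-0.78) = 0.57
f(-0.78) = -5.70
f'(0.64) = -1.24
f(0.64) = -5.23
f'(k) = (9.99 - 1.52*exp(k))*(-0.38*exp(2*k) + 0.26*exp(k))/(0.19*exp(2*k) - 0.26*exp(k) - 1.55)^2 - 1.52*exp(k)/(0.19*exp(2*k) - 0.26*exp(k) - 1.55)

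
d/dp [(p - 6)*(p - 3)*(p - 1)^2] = 4*p^3 - 33*p^2 + 74*p - 45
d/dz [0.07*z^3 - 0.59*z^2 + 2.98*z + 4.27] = 0.21*z^2 - 1.18*z + 2.98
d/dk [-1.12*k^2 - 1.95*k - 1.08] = -2.24*k - 1.95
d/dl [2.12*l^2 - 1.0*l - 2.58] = 4.24*l - 1.0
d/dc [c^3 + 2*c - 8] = 3*c^2 + 2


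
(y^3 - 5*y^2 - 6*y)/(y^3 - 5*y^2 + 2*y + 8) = y*(y - 6)/(y^2 - 6*y + 8)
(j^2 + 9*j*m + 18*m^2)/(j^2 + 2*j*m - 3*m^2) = (j + 6*m)/(j - m)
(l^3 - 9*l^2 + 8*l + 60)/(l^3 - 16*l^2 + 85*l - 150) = (l + 2)/(l - 5)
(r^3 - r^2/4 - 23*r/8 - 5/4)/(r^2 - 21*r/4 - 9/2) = (-8*r^3 + 2*r^2 + 23*r + 10)/(2*(-4*r^2 + 21*r + 18))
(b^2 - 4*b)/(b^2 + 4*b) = (b - 4)/(b + 4)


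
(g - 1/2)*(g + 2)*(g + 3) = g^3 + 9*g^2/2 + 7*g/2 - 3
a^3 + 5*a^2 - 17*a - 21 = (a - 3)*(a + 1)*(a + 7)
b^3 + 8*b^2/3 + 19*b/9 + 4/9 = (b + 1/3)*(b + 1)*(b + 4/3)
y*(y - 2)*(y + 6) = y^3 + 4*y^2 - 12*y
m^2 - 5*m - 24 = (m - 8)*(m + 3)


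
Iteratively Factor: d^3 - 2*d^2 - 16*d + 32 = (d + 4)*(d^2 - 6*d + 8) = (d - 4)*(d + 4)*(d - 2)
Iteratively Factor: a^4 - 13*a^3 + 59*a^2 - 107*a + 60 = (a - 5)*(a^3 - 8*a^2 + 19*a - 12) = (a - 5)*(a - 3)*(a^2 - 5*a + 4) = (a - 5)*(a - 3)*(a - 1)*(a - 4)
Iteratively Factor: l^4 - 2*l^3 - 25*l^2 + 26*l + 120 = (l - 3)*(l^3 + l^2 - 22*l - 40) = (l - 3)*(l + 2)*(l^2 - l - 20) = (l - 3)*(l + 2)*(l + 4)*(l - 5)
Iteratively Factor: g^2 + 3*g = (g)*(g + 3)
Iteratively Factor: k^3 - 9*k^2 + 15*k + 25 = (k + 1)*(k^2 - 10*k + 25) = (k - 5)*(k + 1)*(k - 5)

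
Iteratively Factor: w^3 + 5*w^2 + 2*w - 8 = (w - 1)*(w^2 + 6*w + 8) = (w - 1)*(w + 2)*(w + 4)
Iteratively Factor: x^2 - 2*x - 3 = (x + 1)*(x - 3)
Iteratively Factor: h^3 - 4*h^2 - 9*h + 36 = (h - 3)*(h^2 - h - 12) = (h - 4)*(h - 3)*(h + 3)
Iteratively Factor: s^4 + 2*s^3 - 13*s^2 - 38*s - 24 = (s - 4)*(s^3 + 6*s^2 + 11*s + 6) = (s - 4)*(s + 3)*(s^2 + 3*s + 2) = (s - 4)*(s + 1)*(s + 3)*(s + 2)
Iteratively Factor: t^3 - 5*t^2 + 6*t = (t - 3)*(t^2 - 2*t) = (t - 3)*(t - 2)*(t)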